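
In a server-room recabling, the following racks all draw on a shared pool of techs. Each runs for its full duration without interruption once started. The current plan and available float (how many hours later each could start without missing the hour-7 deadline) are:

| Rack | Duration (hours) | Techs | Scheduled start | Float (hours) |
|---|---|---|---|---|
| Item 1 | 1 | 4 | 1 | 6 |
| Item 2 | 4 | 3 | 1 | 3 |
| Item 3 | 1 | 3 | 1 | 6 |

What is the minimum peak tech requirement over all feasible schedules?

Early-start (Item 1@1, Item 2@1, Item 3@1) gives peak 10: h1:10  h2:3  h3:3  h4:3  h5:0  h6:0  h7:0.
Shift Item 2→2, Item 3→6.
Schedule Item 1@1, Item 2@2, Item 3@6: h1:4  h2:3  h3:3  h4:3  h5:3  h6:3  h7:0 — peak 4.

4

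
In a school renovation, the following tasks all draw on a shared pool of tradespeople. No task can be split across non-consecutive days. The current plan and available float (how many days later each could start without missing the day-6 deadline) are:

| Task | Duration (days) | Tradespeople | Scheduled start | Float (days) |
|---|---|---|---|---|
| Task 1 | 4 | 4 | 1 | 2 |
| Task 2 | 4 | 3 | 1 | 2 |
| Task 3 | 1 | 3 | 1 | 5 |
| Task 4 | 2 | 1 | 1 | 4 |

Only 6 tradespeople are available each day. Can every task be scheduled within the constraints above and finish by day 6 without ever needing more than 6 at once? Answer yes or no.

no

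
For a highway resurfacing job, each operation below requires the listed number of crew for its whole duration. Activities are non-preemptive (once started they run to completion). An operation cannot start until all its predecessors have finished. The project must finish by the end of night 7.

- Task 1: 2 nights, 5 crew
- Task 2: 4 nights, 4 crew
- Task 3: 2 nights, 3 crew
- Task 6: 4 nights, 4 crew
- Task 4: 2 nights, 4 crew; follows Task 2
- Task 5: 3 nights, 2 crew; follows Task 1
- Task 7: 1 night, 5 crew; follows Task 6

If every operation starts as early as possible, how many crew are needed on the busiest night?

Early-start schedule: Task 1@1, Task 2@1, Task 3@1, Task 6@1, Task 4@5, Task 5@3, Task 7@5.
Load per night: night 1: 16, night 2: 16, night 3: 10, night 4: 10, night 5: 11, night 6: 4, night 7: 0.
Peak is 16.

16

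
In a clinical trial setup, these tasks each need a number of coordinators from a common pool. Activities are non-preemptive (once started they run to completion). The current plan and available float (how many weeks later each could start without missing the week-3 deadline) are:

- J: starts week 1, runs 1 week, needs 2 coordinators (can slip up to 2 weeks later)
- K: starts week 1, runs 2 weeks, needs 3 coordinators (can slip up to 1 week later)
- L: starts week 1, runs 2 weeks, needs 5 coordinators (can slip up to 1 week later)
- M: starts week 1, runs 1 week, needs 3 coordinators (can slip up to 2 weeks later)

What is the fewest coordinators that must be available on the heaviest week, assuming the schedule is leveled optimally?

Early-start (J@1, K@1, L@1, M@1) gives peak 13: w1:13  w2:8  w3:0.
Shift L→2.
Schedule J@1, K@1, L@2, M@1: w1:8  w2:8  w3:5 — peak 8.

8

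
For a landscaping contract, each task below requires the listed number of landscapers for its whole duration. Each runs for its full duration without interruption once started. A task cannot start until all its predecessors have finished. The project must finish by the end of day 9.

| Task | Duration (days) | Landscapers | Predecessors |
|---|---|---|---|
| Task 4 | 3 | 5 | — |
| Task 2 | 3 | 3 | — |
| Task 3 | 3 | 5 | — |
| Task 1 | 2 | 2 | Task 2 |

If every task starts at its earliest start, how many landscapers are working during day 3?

At early start, day 3 has: Task 4, Task 2, Task 3.
Demand: 5 + 3 + 5 = 13.

13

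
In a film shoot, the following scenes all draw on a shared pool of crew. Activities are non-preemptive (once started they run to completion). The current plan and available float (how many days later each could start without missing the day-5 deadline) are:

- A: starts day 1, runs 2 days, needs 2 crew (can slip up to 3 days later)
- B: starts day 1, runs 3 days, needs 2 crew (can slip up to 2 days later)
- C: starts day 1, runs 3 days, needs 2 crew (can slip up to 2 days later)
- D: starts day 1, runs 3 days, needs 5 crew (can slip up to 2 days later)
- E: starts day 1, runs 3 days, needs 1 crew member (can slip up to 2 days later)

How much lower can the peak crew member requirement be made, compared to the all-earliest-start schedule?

2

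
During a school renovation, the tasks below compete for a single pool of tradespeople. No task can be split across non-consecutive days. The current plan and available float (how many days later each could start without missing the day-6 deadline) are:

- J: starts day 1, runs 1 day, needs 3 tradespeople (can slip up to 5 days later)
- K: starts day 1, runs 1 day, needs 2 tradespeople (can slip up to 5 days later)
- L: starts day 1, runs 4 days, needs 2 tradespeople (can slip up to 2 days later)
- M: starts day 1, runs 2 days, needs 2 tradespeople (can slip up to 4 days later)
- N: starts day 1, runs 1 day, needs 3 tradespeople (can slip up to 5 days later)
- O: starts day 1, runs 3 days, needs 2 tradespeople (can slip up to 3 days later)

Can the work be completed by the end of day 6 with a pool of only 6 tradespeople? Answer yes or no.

Schedule J@1, K@1, L@2, M@2, N@6, O@4: d1:5  d2:4  d3:4  d4:4  d5:4  d6:5 — peak 5 ≤ 6.

yes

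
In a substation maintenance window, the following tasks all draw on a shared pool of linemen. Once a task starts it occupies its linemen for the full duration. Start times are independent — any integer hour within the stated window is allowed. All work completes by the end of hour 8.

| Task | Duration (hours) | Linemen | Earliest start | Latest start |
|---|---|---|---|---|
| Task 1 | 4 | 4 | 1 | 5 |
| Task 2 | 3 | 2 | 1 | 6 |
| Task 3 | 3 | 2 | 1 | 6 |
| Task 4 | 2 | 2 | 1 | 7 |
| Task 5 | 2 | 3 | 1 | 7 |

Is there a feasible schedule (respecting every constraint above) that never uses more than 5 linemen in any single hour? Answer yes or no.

The minimum achievable peak is 6; 5 < 6, so no feasible schedule stays within the cap.

no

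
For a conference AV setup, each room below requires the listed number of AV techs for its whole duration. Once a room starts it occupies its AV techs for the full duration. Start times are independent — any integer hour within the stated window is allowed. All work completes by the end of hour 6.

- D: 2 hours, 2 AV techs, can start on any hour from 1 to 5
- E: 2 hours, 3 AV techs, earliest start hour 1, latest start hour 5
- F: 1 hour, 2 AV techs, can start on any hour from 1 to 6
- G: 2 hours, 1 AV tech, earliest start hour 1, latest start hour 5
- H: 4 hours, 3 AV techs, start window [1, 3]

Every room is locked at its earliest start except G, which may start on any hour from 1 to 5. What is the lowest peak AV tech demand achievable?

G@1: h1:11  h2:9  h3:3  h4:3  h5:0  h6:0 → peak 11
G@2: h1:10  h2:9  h3:4  h4:3  h5:0  h6:0 → peak 10
G@3: h1:10  h2:8  h3:4  h4:4  h5:0  h6:0 → peak 10
G@4: h1:10  h2:8  h3:3  h4:4  h5:1  h6:0 → peak 10
G@5: h1:10  h2:8  h3:3  h4:3  h5:1  h6:1 → peak 10
Best is G@2, peak 10.

10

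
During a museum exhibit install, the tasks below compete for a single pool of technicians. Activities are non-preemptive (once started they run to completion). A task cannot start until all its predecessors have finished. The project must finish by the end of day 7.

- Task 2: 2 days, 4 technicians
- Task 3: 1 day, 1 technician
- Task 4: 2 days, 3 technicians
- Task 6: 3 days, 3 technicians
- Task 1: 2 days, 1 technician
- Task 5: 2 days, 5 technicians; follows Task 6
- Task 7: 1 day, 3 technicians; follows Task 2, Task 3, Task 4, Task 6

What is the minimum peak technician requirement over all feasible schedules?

7

Early-start (Task 2@1, Task 3@1, Task 4@1, Task 6@1, Task 1@1, Task 5@4, Task 7@4) gives peak 12: d1:12  d2:11  d3:3  d4:8  d5:5  d6:0  d7:0.
Shift Task 4→3, Task 6→2, Task 1→3, Task 5→5, Task 7→7.
Schedule Task 2@1, Task 3@1, Task 4@3, Task 6@2, Task 1@3, Task 5@5, Task 7@7: d1:5  d2:7  d3:7  d4:7  d5:5  d6:5  d7:3 — peak 7.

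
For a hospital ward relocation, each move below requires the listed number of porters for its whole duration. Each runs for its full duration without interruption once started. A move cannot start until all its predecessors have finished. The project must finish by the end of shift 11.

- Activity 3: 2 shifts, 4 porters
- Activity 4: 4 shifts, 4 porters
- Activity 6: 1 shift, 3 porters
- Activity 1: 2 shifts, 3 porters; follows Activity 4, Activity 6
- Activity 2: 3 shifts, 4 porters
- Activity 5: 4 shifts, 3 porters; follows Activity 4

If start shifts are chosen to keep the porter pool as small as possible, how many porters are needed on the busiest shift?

7

Early-start (Activity 3@1, Activity 4@1, Activity 6@1, Activity 1@5, Activity 2@1, Activity 5@5) gives peak 15: s1:15  s2:12  s3:8  s4:4  s5:6  s6:6  s7:3  s8:3  s9:0  s10:0  s11:0.
Shift Activity 4→3, Activity 1→7, Activity 2→9, Activity 5→7.
Schedule Activity 3@1, Activity 4@3, Activity 6@1, Activity 1@7, Activity 2@9, Activity 5@7: s1:7  s2:4  s3:4  s4:4  s5:4  s6:4  s7:6  s8:6  s9:7  s10:7  s11:4 — peak 7.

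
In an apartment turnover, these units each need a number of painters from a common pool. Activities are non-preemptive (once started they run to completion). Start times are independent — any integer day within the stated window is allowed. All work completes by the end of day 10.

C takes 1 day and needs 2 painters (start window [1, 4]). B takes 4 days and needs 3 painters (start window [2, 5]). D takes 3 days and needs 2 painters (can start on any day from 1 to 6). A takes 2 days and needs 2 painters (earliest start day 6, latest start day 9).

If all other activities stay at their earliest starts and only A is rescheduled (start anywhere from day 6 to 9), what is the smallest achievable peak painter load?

A@6: d1:4  d2:5  d3:5  d4:3  d5:3  d6:2  d7:2  d8:0  d9:0  d10:0 → peak 5
A@7: d1:4  d2:5  d3:5  d4:3  d5:3  d6:0  d7:2  d8:2  d9:0  d10:0 → peak 5
A@8: d1:4  d2:5  d3:5  d4:3  d5:3  d6:0  d7:0  d8:2  d9:2  d10:0 → peak 5
A@9: d1:4  d2:5  d3:5  d4:3  d5:3  d6:0  d7:0  d8:0  d9:2  d10:2 → peak 5
Best is A@6, peak 5.

5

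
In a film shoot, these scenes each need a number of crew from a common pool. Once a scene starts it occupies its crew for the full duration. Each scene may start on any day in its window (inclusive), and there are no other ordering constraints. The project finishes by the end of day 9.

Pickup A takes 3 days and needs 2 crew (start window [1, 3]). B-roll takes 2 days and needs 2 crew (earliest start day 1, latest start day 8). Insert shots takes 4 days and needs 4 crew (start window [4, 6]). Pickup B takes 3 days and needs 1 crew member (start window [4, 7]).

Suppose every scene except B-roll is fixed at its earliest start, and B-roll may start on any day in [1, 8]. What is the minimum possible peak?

5

B-roll@1: d1:4  d2:4  d3:2  d4:5  d5:5  d6:5  d7:4  d8:0  d9:0 → peak 5
B-roll@2: d1:2  d2:4  d3:4  d4:5  d5:5  d6:5  d7:4  d8:0  d9:0 → peak 5
B-roll@3: d1:2  d2:2  d3:4  d4:7  d5:5  d6:5  d7:4  d8:0  d9:0 → peak 7
B-roll@4: d1:2  d2:2  d3:2  d4:7  d5:7  d6:5  d7:4  d8:0  d9:0 → peak 7
B-roll@5: d1:2  d2:2  d3:2  d4:5  d5:7  d6:7  d7:4  d8:0  d9:0 → peak 7
B-roll@6: d1:2  d2:2  d3:2  d4:5  d5:5  d6:7  d7:6  d8:0  d9:0 → peak 7
B-roll@7: d1:2  d2:2  d3:2  d4:5  d5:5  d6:5  d7:6  d8:2  d9:0 → peak 6
B-roll@8: d1:2  d2:2  d3:2  d4:5  d5:5  d6:5  d7:4  d8:2  d9:2 → peak 5
Best is B-roll@1, peak 5.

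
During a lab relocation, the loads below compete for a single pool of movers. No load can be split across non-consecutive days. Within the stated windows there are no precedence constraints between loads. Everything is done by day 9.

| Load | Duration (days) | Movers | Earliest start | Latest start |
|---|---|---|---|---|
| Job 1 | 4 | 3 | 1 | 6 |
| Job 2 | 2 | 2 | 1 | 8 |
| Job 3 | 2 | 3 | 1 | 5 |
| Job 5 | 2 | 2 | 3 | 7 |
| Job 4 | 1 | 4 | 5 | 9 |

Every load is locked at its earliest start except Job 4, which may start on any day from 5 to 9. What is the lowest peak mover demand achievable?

8

Job 4@5: d1:8  d2:8  d3:5  d4:5  d5:4  d6:0  d7:0  d8:0  d9:0 → peak 8
Job 4@6: d1:8  d2:8  d3:5  d4:5  d5:0  d6:4  d7:0  d8:0  d9:0 → peak 8
Job 4@7: d1:8  d2:8  d3:5  d4:5  d5:0  d6:0  d7:4  d8:0  d9:0 → peak 8
Job 4@8: d1:8  d2:8  d3:5  d4:5  d5:0  d6:0  d7:0  d8:4  d9:0 → peak 8
Job 4@9: d1:8  d2:8  d3:5  d4:5  d5:0  d6:0  d7:0  d8:0  d9:4 → peak 8
Best is Job 4@5, peak 8.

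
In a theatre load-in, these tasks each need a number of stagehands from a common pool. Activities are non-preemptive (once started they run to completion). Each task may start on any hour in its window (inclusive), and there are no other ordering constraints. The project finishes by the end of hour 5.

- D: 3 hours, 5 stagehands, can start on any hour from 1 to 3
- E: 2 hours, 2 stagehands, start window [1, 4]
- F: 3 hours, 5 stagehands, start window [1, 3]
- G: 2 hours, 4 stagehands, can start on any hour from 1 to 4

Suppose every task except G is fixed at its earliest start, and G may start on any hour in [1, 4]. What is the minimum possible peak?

12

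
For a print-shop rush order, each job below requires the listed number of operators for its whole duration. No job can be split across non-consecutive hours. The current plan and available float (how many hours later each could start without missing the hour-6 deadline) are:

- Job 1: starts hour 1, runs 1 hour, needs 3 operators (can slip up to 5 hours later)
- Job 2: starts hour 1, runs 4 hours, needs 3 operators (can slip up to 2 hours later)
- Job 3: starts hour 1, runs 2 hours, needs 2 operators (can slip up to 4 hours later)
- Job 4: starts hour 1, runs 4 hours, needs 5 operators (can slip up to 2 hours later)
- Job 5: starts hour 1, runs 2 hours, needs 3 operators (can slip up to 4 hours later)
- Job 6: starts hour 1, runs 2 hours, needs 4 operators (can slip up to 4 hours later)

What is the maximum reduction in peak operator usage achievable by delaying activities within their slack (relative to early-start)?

10

Early-start peak: h1:20  h2:17  h3:8  h4:8  h5:0  h6:0 ⇒ 20.
Leveled (Job 1@1, Job 2@1, Job 3@2, Job 4@3, Job 5@1, Job 6@5): h1:9  h2:8  h3:10  h4:8  h5:9  h6:9 ⇒ 10.
Reduction 20 − 10 = 10.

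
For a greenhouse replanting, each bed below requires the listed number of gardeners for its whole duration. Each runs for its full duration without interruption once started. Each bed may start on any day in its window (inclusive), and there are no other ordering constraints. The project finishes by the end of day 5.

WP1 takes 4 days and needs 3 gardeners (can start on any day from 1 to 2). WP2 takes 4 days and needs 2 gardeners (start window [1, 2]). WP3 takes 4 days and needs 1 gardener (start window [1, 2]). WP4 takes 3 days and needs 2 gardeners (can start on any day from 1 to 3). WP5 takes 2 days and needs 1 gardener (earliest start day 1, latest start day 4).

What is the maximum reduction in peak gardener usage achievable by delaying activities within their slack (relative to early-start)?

1

Early-start peak: d1:9  d2:9  d3:8  d4:6  d5:0 ⇒ 9.
Leveled (WP1@1, WP2@1, WP3@1, WP4@1, WP5@4): d1:8  d2:8  d3:8  d4:7  d5:1 ⇒ 8.
Reduction 9 − 8 = 1.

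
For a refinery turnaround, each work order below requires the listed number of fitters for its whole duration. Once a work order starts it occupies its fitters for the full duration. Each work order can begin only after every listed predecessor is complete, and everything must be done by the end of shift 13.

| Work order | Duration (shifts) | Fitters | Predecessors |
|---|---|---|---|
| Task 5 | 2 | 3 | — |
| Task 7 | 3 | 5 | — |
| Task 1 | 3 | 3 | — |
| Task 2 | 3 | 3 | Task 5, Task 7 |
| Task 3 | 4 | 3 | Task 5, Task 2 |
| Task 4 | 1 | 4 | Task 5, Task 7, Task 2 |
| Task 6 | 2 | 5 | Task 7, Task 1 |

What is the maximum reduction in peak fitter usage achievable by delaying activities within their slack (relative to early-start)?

3

Early-start peak: s1:11  s2:11  s3:8  s4:8  s5:8  s6:3  s7:7  s8:3  s9:3  s10:3  s11:0  s12:0  s13:0 ⇒ 11.
Leveled (Task 5@1, Task 7@1, Task 1@3, Task 2@4, Task 3@7, Task 4@7, Task 6@8): s1:8  s2:8  s3:8  s4:6  s5:6  s6:3  s7:7  s8:8  s9:8  s10:3  s11:0  s12:0  s13:0 ⇒ 8.
Reduction 11 − 8 = 3.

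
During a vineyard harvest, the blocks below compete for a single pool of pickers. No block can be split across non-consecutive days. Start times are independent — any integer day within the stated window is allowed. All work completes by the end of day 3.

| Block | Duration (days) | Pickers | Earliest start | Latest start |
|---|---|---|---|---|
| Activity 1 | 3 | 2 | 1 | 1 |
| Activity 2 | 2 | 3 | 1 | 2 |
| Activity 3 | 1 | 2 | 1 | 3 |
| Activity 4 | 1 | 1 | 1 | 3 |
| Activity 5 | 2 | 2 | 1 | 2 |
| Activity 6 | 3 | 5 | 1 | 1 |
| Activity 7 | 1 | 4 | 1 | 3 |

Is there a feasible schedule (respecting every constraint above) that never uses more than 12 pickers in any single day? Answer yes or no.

no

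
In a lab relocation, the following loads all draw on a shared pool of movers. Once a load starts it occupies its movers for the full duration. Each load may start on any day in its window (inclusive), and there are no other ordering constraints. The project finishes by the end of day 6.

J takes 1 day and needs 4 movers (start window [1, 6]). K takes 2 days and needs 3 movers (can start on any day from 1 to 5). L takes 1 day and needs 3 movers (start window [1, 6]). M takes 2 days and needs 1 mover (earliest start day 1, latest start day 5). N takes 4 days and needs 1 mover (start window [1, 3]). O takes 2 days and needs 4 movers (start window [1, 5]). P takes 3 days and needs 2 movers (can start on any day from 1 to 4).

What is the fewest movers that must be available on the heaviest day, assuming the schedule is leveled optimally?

Early-start (J@1, K@1, L@1, M@1, N@1, O@1, P@1) gives peak 18: d1:18  d2:11  d3:3  d4:1  d5:0  d6:0.
Shift K→2, L→4, O→5, P→3.
Schedule J@1, K@2, L@4, M@1, N@1, O@5, P@3: d1:6  d2:5  d3:6  d4:6  d5:6  d6:4 — peak 6.
Total mover-days = 33 over 6 days ⇒ peak ≥ ⌈33/6⌉ = 6, so 6 is optimal.

6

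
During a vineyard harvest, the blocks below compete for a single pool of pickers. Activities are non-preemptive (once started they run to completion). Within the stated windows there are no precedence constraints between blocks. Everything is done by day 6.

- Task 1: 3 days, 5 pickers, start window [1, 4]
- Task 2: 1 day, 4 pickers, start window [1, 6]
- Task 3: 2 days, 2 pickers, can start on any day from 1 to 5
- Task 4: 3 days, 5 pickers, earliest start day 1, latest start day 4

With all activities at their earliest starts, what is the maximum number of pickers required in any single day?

Early-start schedule: Task 1@1, Task 2@1, Task 3@1, Task 4@1.
Load per day: day 1: 16, day 2: 12, day 3: 10, day 4: 0, day 5: 0, day 6: 0.
Peak is 16.

16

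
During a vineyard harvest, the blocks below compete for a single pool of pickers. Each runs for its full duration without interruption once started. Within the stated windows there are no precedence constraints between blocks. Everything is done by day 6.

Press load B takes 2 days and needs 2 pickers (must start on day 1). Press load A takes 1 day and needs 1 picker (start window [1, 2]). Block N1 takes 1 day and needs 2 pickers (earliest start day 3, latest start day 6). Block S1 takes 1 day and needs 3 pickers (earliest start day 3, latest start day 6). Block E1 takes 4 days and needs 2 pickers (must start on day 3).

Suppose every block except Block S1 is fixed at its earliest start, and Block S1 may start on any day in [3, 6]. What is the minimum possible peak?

Block S1@3: d1:3  d2:2  d3:7  d4:2  d5:2  d6:2 → peak 7
Block S1@4: d1:3  d2:2  d3:4  d4:5  d5:2  d6:2 → peak 5
Block S1@5: d1:3  d2:2  d3:4  d4:2  d5:5  d6:2 → peak 5
Block S1@6: d1:3  d2:2  d3:4  d4:2  d5:2  d6:5 → peak 5
Best is Block S1@4, peak 5.

5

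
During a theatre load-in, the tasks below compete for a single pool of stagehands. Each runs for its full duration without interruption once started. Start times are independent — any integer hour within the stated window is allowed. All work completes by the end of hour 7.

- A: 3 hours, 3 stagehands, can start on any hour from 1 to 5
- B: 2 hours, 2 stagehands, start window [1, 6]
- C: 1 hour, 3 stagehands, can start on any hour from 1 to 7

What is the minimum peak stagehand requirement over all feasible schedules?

3

Early-start (A@1, B@1, C@1) gives peak 8: h1:8  h2:5  h3:3  h4:0  h5:0  h6:0  h7:0.
Shift B→4, C→6.
Schedule A@1, B@4, C@6: h1:3  h2:3  h3:3  h4:2  h5:2  h6:3  h7:0 — peak 3.
Total stagehand-hours = 16 over 7 hours ⇒ peak ≥ ⌈16/7⌉ = 3, so 3 is optimal.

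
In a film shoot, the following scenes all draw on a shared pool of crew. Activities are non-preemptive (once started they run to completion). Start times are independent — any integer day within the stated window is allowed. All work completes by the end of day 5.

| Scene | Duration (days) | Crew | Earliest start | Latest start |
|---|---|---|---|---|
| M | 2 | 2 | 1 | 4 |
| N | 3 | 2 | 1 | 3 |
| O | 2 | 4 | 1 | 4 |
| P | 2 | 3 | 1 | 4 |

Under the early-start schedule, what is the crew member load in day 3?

2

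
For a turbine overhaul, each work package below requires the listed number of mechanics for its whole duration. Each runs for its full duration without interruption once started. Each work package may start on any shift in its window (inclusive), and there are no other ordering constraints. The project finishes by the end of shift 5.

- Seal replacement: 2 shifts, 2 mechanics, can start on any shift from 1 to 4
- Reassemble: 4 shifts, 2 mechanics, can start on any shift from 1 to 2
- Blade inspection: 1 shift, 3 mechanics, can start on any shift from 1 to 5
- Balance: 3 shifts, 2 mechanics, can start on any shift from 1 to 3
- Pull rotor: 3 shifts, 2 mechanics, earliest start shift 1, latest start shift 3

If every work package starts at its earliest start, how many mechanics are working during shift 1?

At early start, shift 1 has: Seal replacement, Reassemble, Blade inspection, Balance, Pull rotor.
Demand: 2 + 2 + 3 + 2 + 2 = 11.

11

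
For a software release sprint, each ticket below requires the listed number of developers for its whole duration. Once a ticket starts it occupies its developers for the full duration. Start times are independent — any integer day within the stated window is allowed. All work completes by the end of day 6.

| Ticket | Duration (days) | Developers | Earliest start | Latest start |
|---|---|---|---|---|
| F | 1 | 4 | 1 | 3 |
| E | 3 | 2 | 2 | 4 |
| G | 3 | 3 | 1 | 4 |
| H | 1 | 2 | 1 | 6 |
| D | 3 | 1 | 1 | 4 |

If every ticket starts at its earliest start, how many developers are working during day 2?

6

At early start, day 2 has: E, G, D.
Demand: 2 + 3 + 1 = 6.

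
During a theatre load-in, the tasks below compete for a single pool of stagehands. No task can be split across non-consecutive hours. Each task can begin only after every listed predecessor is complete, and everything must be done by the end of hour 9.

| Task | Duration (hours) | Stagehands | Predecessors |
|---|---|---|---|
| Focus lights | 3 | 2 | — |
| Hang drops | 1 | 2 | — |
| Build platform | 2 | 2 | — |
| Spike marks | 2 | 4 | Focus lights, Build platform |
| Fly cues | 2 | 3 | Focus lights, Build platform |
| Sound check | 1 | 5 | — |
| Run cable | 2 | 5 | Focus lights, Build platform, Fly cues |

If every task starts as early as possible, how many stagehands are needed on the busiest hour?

Early-start schedule: Focus lights@1, Hang drops@1, Build platform@1, Spike marks@4, Fly cues@4, Sound check@1, Run cable@6.
Load per hour: hour 1: 11, hour 2: 4, hour 3: 2, hour 4: 7, hour 5: 7, hour 6: 5, hour 7: 5, hour 8: 0, hour 9: 0.
Peak is 11.

11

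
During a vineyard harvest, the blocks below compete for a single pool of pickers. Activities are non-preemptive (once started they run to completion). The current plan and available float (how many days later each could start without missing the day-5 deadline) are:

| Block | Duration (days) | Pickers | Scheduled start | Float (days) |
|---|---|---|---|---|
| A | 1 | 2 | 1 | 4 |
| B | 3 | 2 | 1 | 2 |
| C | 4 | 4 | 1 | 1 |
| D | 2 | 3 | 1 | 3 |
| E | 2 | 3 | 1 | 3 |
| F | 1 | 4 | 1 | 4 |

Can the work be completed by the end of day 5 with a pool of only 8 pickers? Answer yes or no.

no

The minimum achievable peak is 9; 8 < 9, so no feasible schedule stays within the cap.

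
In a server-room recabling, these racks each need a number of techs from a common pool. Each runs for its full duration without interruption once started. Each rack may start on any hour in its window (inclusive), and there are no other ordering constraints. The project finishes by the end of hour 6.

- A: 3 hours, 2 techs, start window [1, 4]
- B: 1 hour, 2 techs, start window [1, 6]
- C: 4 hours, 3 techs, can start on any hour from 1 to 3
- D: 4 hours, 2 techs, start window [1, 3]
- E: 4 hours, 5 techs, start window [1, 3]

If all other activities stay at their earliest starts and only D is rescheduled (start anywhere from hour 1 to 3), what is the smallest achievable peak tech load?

12

D@1: h1:14  h2:12  h3:12  h4:10  h5:0  h6:0 → peak 14
D@2: h1:12  h2:12  h3:12  h4:10  h5:2  h6:0 → peak 12
D@3: h1:12  h2:10  h3:12  h4:10  h5:2  h6:2 → peak 12
Best is D@2, peak 12.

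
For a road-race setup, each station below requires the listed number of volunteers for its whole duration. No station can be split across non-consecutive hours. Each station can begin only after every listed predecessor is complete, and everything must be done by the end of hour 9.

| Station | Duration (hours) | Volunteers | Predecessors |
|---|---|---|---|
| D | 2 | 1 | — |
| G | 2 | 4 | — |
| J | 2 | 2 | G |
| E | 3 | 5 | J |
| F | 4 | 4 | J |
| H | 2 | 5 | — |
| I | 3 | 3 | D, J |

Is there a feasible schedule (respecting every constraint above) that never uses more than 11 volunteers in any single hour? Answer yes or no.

no

The minimum achievable peak is 12; 11 < 12, so no feasible schedule stays within the cap.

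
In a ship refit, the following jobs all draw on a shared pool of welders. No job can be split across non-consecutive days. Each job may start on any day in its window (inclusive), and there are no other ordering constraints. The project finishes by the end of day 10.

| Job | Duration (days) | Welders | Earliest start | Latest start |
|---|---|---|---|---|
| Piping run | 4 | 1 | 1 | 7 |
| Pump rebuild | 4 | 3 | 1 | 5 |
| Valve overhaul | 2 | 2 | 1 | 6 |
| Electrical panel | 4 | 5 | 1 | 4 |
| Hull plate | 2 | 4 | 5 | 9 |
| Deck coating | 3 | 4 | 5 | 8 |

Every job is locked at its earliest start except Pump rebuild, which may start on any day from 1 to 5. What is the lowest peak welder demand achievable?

11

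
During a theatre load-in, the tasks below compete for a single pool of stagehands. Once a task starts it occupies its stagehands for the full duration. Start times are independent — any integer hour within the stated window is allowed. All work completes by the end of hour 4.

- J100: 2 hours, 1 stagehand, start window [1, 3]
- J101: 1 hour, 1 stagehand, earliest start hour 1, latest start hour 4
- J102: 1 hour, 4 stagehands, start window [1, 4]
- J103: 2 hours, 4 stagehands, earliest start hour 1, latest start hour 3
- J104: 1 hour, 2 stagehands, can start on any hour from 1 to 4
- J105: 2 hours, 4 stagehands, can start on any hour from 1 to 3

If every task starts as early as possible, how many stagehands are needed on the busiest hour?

Early-start schedule: J100@1, J101@1, J102@1, J103@1, J104@1, J105@1.
Load per hour: hour 1: 16, hour 2: 9, hour 3: 0, hour 4: 0.
Peak is 16.

16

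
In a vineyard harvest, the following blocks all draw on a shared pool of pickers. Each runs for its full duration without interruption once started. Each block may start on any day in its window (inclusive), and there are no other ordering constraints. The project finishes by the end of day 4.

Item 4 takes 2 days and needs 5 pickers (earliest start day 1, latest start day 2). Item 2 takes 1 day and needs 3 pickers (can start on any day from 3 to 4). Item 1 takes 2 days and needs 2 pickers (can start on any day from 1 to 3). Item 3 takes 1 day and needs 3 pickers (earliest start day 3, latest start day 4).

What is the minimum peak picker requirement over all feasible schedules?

Early-start (Item 4@1, Item 2@3, Item 1@1, Item 3@3) gives peak 7: d1:7  d2:7  d3:6  d4:0.
Shift Item 1→3, Item 3→4.
Schedule Item 4@1, Item 2@3, Item 1@3, Item 3@4: d1:5  d2:5  d3:5  d4:5 — peak 5.
Total picker-days = 20 over 4 days ⇒ peak ≥ ⌈20/4⌉ = 5, so 5 is optimal.

5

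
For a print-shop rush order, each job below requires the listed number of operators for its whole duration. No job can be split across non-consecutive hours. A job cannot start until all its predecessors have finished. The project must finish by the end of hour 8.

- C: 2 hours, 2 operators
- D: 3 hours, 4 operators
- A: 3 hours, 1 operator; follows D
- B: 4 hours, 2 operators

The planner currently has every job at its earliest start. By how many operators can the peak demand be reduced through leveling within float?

4

Early-start peak: h1:8  h2:8  h3:6  h4:3  h5:1  h6:1  h7:0  h8:0 ⇒ 8.
Leveled (C@4, D@1, A@6, B@4): h1:4  h2:4  h3:4  h4:4  h5:4  h6:3  h7:3  h8:1 ⇒ 4.
Reduction 8 − 4 = 4.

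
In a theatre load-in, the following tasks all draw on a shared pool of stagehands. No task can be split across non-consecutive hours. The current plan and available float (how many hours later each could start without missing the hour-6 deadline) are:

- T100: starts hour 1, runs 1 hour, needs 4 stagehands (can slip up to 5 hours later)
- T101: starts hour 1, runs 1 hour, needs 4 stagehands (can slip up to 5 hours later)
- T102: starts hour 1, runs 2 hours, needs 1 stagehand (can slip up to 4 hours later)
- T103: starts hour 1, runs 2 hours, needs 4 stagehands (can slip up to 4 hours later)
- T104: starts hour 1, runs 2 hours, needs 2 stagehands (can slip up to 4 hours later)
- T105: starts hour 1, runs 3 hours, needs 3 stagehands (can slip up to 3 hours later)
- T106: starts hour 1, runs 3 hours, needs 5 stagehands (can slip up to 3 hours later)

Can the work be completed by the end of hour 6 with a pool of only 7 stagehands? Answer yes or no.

no

Total stagehand-hours = 46; over 6 hours the average is 46/6 > 7, so some hour must exceed 7.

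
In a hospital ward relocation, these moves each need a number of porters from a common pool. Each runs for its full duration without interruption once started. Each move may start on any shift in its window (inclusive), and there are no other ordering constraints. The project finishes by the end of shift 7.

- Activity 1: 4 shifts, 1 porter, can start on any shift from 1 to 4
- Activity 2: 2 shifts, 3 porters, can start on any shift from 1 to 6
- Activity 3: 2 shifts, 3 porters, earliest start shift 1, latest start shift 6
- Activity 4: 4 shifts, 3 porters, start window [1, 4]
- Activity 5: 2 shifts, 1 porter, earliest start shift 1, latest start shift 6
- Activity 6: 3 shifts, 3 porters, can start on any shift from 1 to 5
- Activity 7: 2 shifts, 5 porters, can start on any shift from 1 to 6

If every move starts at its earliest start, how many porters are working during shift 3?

7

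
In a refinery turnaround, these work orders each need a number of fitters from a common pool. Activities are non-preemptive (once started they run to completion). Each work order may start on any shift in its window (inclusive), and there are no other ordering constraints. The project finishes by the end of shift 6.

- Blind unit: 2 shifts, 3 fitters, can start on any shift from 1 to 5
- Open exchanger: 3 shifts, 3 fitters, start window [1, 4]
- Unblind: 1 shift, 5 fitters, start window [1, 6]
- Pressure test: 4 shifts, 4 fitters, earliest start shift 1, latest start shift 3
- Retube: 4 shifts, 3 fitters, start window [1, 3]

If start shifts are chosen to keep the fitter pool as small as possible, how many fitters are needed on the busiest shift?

10

Early-start (Blind unit@1, Open exchanger@1, Unblind@1, Pressure test@1, Retube@1) gives peak 18: s1:18  s2:13  s3:10  s4:7  s5:0  s6:0.
Shift Unblind→5, Retube→3.
Schedule Blind unit@1, Open exchanger@1, Unblind@5, Pressure test@1, Retube@3: s1:10  s2:10  s3:10  s4:7  s5:8  s6:3 — peak 10.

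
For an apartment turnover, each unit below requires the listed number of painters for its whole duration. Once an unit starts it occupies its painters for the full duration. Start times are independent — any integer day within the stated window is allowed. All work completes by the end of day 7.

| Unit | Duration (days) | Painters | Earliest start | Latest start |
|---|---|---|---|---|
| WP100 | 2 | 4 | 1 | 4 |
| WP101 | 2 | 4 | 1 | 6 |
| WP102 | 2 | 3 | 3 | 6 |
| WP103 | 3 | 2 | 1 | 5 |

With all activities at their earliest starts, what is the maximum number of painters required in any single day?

10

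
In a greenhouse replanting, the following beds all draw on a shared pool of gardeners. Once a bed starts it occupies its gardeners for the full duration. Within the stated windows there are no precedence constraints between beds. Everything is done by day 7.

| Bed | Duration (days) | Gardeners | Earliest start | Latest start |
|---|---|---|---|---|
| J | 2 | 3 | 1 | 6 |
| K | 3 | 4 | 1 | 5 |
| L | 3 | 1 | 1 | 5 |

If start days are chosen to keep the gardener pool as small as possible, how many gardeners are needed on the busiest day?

4

Early-start (J@1, K@1, L@1) gives peak 8: d1:8  d2:8  d3:5  d4:0  d5:0  d6:0  d7:0.
Shift K→4.
Schedule J@1, K@4, L@1: d1:4  d2:4  d3:1  d4:4  d5:4  d6:4  d7:0 — peak 4.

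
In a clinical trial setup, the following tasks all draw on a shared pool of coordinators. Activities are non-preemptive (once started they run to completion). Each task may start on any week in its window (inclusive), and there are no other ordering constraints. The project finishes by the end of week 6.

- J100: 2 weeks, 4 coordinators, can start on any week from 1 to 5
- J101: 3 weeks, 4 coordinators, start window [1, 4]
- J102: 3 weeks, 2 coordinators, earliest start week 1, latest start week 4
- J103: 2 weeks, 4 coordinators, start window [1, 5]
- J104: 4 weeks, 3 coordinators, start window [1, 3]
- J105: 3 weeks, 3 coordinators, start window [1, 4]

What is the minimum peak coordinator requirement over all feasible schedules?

Early-start (J100@1, J101@1, J102@1, J103@1, J104@1, J105@1) gives peak 20: w1:20  w2:20  w3:12  w4:3  w5:0  w6:0.
Shift J103→4, J104→3, J105→4.
Schedule J100@1, J101@1, J102@1, J103@4, J104@3, J105@4: w1:10  w2:10  w3:9  w4:10  w5:10  w6:6 — peak 10.
Total coordinator-weeks = 55 over 6 weeks ⇒ peak ≥ ⌈55/6⌉ = 10, so 10 is optimal.

10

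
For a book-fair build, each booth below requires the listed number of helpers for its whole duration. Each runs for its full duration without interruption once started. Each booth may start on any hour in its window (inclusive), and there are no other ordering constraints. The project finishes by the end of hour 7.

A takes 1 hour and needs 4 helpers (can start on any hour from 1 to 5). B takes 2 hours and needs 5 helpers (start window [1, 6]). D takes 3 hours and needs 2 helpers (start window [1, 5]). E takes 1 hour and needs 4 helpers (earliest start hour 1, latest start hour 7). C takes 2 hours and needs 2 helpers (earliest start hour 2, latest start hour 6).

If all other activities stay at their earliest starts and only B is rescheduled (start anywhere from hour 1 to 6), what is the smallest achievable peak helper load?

B@1: h1:15  h2:9  h3:4  h4:0  h5:0  h6:0  h7:0 → peak 15
B@2: h1:10  h2:9  h3:9  h4:0  h5:0  h6:0  h7:0 → peak 10
B@3: h1:10  h2:4  h3:9  h4:5  h5:0  h6:0  h7:0 → peak 10
B@4: h1:10  h2:4  h3:4  h4:5  h5:5  h6:0  h7:0 → peak 10
B@5: h1:10  h2:4  h3:4  h4:0  h5:5  h6:5  h7:0 → peak 10
B@6: h1:10  h2:4  h3:4  h4:0  h5:0  h6:5  h7:5 → peak 10
Best is B@2, peak 10.

10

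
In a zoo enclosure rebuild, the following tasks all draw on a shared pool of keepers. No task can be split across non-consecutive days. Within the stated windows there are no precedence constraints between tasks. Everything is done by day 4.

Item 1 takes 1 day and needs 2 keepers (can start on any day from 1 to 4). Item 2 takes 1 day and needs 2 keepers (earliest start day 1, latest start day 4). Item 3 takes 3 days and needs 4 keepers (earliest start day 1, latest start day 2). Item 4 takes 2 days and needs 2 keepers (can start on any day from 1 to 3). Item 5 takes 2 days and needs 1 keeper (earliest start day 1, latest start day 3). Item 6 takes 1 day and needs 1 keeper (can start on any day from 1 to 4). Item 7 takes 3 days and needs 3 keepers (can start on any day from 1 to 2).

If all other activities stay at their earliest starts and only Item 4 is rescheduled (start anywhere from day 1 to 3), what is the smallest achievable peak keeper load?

13

Item 4@1: d1:15  d2:10  d3:7  d4:0 → peak 15
Item 4@2: d1:13  d2:10  d3:9  d4:0 → peak 13
Item 4@3: d1:13  d2:8  d3:9  d4:2 → peak 13
Best is Item 4@2, peak 13.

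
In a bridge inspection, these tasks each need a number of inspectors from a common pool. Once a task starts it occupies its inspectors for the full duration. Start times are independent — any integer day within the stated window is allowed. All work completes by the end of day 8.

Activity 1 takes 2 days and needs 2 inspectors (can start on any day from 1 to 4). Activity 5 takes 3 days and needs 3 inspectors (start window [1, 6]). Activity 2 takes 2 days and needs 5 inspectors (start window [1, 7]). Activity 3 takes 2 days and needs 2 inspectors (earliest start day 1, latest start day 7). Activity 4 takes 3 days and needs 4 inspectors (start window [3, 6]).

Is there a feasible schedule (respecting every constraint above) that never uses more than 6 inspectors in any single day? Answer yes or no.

Schedule Activity 1@1, Activity 5@1, Activity 2@4, Activity 3@6, Activity 4@6: d1:5  d2:5  d3:3  d4:5  d5:5  d6:6  d7:6  d8:4 — peak 6 ≤ 6.

yes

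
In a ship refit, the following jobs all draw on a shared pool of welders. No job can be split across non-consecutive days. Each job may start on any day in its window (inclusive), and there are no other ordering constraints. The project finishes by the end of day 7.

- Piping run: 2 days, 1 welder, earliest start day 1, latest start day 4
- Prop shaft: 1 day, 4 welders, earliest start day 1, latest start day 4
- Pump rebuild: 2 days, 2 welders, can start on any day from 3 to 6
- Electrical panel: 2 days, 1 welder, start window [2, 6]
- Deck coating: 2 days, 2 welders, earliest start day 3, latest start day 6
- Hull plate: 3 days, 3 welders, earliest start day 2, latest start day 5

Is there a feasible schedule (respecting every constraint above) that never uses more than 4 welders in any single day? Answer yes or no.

Schedule Piping run@2, Prop shaft@1, Pump rebuild@5, Electrical panel@4, Deck coating@6, Hull plate@2: d1:4  d2:4  d3:4  d4:4  d5:3  d6:4  d7:2 — peak 4 ≤ 4.

yes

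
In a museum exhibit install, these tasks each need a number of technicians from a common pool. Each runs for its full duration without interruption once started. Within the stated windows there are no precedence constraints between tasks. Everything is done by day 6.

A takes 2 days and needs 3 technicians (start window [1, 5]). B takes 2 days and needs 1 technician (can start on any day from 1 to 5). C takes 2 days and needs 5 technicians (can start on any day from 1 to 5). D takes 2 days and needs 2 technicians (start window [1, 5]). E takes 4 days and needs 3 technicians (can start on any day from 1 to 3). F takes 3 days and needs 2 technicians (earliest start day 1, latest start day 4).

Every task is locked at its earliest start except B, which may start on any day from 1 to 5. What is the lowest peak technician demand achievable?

15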